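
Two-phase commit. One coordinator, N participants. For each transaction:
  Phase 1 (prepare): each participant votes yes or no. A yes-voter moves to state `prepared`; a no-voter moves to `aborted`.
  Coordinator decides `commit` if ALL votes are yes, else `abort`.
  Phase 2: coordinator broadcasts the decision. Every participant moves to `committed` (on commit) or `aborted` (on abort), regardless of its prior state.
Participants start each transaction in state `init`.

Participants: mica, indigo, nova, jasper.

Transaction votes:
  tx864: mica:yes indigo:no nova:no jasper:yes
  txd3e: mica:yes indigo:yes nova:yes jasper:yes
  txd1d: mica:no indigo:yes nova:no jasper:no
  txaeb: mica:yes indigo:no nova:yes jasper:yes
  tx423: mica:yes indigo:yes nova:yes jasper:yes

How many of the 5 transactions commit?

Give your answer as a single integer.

Answer: 2

Derivation:
tx864: no from indigo, nova -> abort (commits=0)
txd3e: all yes -> commit (commits=1)
txd1d: no from mica, nova, jasper -> abort (commits=1)
txaeb: no from indigo -> abort (commits=1)
tx423: all yes -> commit (commits=2)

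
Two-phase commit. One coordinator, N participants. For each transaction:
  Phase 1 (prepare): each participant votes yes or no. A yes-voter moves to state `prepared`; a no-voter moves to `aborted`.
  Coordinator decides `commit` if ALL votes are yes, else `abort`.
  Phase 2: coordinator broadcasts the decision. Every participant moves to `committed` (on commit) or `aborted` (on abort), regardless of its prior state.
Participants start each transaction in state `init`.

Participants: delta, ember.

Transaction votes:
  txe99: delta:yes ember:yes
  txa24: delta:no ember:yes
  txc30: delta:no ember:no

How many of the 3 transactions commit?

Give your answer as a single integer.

txe99: all yes -> commit (commits=1)
txa24: no from delta -> abort (commits=1)
txc30: no from delta, ember -> abort (commits=1)

Answer: 1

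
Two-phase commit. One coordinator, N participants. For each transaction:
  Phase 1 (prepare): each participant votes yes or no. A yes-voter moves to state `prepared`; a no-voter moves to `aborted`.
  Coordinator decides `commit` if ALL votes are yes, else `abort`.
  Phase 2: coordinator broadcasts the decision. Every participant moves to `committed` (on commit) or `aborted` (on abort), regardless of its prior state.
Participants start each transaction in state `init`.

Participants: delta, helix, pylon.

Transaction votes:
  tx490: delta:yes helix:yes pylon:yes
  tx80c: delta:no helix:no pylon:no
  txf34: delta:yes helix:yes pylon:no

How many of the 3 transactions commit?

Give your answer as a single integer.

tx490: all yes -> commit (commits=1)
tx80c: no from delta, helix, pylon -> abort (commits=1)
txf34: no from pylon -> abort (commits=1)

Answer: 1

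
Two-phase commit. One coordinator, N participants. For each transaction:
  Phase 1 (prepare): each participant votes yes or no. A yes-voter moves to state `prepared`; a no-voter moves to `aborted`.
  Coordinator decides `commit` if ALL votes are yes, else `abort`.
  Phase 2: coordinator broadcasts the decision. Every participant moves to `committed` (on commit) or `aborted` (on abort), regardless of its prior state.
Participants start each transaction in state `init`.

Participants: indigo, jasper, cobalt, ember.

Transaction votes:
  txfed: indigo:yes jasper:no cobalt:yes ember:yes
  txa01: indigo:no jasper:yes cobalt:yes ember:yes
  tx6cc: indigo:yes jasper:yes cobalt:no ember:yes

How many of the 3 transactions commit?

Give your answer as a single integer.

Answer: 0

Derivation:
txfed: no from jasper -> abort (commits=0)
txa01: no from indigo -> abort (commits=0)
tx6cc: no from cobalt -> abort (commits=0)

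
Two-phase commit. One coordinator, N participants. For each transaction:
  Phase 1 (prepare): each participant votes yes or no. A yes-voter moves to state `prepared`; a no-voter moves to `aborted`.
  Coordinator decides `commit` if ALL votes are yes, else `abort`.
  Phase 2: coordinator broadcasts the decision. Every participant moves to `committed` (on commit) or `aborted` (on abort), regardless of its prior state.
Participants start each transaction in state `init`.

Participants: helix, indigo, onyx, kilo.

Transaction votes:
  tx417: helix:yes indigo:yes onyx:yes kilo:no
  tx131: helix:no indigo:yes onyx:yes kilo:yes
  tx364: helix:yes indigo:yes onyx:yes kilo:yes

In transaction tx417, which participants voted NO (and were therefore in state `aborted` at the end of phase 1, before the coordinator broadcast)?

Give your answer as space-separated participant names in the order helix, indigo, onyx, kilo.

Answer: kilo

Derivation:
Txn tx417 phase 1: helix yes -> prepared; indigo yes -> prepared; onyx yes -> prepared; kilo no -> aborted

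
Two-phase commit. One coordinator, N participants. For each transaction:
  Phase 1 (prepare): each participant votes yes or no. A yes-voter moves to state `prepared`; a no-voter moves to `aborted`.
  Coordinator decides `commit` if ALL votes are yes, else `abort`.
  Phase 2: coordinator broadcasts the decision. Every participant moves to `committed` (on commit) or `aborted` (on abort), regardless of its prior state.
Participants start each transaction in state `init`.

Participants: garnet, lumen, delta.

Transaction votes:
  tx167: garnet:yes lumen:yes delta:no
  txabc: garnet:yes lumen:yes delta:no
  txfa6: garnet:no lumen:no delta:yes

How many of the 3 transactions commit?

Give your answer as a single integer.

tx167: no from delta -> abort (commits=0)
txabc: no from delta -> abort (commits=0)
txfa6: no from garnet, lumen -> abort (commits=0)

Answer: 0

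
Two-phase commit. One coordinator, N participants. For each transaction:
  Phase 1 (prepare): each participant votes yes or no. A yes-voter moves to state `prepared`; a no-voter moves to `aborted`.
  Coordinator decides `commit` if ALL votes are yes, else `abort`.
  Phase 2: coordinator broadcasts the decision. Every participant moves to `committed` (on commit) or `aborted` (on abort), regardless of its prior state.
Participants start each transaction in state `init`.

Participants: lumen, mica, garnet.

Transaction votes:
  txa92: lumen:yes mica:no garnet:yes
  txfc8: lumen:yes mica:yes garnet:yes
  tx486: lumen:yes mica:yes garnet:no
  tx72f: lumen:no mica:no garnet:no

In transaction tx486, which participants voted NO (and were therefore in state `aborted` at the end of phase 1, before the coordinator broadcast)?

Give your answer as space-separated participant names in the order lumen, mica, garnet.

Answer: garnet

Derivation:
Txn tx486 phase 1: lumen yes -> prepared; mica yes -> prepared; garnet no -> aborted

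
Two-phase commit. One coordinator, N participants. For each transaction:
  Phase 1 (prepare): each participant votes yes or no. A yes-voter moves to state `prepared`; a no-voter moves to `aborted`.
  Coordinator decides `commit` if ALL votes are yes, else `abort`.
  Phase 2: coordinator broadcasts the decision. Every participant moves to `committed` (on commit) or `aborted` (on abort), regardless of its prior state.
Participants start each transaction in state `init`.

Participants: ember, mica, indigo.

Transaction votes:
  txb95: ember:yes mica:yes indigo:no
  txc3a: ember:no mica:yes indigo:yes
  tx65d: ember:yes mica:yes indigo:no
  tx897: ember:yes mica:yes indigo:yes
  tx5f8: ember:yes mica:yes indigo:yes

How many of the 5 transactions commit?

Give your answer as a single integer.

Answer: 2

Derivation:
txb95: no from indigo -> abort (commits=0)
txc3a: no from ember -> abort (commits=0)
tx65d: no from indigo -> abort (commits=0)
tx897: all yes -> commit (commits=1)
tx5f8: all yes -> commit (commits=2)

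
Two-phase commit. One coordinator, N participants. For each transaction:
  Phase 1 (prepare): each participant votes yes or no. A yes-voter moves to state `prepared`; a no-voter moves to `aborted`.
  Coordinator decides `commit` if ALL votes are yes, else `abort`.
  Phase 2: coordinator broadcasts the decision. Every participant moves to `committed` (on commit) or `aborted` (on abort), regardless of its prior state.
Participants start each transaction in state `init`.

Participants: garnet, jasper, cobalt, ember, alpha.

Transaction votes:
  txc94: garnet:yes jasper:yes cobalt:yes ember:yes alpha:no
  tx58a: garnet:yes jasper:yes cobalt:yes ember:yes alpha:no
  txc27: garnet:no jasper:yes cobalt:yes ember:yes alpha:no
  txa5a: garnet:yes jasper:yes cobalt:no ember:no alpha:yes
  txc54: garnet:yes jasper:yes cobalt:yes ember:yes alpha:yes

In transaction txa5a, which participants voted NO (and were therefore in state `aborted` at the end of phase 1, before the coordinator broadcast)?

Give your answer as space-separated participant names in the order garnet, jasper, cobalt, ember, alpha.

Answer: cobalt ember

Derivation:
Txn txa5a phase 1: garnet yes -> prepared; jasper yes -> prepared; cobalt no -> aborted; ember no -> aborted; alpha yes -> prepared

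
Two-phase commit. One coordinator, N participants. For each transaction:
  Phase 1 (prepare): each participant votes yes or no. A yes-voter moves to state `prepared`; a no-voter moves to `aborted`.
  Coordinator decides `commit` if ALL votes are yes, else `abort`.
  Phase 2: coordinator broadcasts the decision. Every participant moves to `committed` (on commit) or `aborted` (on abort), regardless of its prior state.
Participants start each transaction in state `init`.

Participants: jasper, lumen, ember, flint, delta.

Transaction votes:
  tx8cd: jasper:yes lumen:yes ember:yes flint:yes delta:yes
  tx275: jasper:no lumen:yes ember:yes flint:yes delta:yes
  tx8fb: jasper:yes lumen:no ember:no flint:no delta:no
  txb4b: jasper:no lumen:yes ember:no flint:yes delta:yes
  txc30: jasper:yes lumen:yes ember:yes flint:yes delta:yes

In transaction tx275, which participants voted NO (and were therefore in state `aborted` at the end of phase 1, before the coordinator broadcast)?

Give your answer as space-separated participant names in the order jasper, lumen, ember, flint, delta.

Txn tx275 phase 1: jasper no -> aborted; lumen yes -> prepared; ember yes -> prepared; flint yes -> prepared; delta yes -> prepared

Answer: jasper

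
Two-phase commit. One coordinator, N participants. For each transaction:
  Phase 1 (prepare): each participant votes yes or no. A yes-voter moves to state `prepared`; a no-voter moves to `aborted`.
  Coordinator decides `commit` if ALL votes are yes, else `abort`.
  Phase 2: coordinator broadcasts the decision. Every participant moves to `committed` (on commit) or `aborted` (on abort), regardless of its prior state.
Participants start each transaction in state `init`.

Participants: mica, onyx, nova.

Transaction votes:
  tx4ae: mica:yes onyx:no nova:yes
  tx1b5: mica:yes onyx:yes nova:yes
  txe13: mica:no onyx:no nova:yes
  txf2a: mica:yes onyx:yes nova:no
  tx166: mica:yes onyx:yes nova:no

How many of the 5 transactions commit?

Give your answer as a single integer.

tx4ae: no from onyx -> abort (commits=0)
tx1b5: all yes -> commit (commits=1)
txe13: no from mica, onyx -> abort (commits=1)
txf2a: no from nova -> abort (commits=1)
tx166: no from nova -> abort (commits=1)

Answer: 1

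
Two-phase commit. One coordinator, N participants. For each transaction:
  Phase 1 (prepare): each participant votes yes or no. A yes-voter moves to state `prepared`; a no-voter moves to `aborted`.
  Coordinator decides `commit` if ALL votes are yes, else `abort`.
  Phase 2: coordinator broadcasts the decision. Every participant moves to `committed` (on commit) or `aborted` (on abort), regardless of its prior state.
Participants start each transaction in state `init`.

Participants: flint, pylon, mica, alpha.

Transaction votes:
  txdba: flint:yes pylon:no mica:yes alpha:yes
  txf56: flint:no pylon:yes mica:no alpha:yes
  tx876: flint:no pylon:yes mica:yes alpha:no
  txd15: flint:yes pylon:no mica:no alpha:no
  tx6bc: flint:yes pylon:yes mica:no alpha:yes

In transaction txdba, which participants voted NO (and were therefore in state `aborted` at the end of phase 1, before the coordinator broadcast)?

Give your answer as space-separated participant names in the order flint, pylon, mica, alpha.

Answer: pylon

Derivation:
Txn txdba phase 1: flint yes -> prepared; pylon no -> aborted; mica yes -> prepared; alpha yes -> prepared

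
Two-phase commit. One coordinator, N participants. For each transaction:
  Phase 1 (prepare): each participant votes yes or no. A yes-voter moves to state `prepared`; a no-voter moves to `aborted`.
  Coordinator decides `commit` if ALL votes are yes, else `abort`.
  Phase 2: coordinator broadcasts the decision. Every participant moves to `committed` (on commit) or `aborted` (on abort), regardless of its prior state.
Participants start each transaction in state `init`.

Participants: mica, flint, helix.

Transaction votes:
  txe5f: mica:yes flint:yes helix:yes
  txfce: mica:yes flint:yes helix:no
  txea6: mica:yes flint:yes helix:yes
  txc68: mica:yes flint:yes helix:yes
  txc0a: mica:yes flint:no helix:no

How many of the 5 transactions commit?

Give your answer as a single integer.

txe5f: all yes -> commit (commits=1)
txfce: no from helix -> abort (commits=1)
txea6: all yes -> commit (commits=2)
txc68: all yes -> commit (commits=3)
txc0a: no from flint, helix -> abort (commits=3)

Answer: 3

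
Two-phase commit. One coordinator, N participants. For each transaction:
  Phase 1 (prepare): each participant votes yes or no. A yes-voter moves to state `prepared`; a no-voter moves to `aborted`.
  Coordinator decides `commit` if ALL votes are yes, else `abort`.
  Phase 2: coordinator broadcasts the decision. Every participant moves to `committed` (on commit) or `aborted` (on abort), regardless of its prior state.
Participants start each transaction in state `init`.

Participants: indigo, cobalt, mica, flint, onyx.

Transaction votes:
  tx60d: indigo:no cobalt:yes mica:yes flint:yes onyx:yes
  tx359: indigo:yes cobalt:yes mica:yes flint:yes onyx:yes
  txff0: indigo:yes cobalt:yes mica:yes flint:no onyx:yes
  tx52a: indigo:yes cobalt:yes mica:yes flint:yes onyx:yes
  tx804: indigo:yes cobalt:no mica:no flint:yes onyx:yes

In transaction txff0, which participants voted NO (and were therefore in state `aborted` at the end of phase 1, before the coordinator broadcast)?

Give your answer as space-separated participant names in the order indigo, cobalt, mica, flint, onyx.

Txn txff0 phase 1: indigo yes -> prepared; cobalt yes -> prepared; mica yes -> prepared; flint no -> aborted; onyx yes -> prepared

Answer: flint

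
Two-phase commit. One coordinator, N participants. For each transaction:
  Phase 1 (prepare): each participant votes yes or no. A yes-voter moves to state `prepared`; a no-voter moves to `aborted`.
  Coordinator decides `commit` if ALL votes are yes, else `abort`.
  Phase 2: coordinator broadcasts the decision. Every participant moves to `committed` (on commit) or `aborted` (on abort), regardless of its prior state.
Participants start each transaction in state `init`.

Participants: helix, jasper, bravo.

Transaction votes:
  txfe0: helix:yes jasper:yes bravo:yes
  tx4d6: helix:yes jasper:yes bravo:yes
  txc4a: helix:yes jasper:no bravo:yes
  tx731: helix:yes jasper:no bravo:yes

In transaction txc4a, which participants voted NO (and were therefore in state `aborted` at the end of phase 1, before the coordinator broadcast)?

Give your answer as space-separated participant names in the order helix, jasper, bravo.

Answer: jasper

Derivation:
Txn txc4a phase 1: helix yes -> prepared; jasper no -> aborted; bravo yes -> prepared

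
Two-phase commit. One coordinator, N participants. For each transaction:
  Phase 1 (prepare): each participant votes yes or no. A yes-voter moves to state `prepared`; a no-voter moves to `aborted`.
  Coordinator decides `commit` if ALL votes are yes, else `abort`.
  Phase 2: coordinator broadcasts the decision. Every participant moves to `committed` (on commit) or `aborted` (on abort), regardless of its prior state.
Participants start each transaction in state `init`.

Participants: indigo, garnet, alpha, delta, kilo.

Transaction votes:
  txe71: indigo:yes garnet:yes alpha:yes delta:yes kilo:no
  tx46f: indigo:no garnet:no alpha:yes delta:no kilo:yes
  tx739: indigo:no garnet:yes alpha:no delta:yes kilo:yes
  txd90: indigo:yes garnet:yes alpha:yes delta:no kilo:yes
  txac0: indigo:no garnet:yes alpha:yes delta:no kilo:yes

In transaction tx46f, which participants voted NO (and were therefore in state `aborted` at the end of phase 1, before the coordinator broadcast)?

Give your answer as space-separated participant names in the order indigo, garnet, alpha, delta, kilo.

Txn tx46f phase 1: indigo no -> aborted; garnet no -> aborted; alpha yes -> prepared; delta no -> aborted; kilo yes -> prepared

Answer: indigo garnet delta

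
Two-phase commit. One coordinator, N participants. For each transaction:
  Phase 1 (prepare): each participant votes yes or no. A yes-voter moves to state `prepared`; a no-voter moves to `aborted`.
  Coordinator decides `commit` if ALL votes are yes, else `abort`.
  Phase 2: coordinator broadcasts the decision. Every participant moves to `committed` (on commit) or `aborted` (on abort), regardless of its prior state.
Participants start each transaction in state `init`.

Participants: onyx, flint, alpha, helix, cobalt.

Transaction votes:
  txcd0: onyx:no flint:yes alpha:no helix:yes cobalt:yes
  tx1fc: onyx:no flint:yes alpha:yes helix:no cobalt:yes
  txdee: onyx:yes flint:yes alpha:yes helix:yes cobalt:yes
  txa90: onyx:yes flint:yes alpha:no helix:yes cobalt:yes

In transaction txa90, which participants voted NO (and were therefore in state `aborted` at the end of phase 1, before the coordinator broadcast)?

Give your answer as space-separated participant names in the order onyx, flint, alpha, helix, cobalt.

Answer: alpha

Derivation:
Txn txa90 phase 1: onyx yes -> prepared; flint yes -> prepared; alpha no -> aborted; helix yes -> prepared; cobalt yes -> prepared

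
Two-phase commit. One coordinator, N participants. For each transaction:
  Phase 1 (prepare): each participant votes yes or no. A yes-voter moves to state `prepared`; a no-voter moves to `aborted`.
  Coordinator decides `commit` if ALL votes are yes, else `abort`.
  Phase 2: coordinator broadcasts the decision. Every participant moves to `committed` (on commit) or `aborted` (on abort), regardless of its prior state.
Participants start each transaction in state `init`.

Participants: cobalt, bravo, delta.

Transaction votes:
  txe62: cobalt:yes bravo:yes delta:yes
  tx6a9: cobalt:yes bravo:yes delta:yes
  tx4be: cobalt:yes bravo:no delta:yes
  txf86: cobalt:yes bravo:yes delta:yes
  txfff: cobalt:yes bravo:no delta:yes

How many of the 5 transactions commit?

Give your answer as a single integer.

Answer: 3

Derivation:
txe62: all yes -> commit (commits=1)
tx6a9: all yes -> commit (commits=2)
tx4be: no from bravo -> abort (commits=2)
txf86: all yes -> commit (commits=3)
txfff: no from bravo -> abort (commits=3)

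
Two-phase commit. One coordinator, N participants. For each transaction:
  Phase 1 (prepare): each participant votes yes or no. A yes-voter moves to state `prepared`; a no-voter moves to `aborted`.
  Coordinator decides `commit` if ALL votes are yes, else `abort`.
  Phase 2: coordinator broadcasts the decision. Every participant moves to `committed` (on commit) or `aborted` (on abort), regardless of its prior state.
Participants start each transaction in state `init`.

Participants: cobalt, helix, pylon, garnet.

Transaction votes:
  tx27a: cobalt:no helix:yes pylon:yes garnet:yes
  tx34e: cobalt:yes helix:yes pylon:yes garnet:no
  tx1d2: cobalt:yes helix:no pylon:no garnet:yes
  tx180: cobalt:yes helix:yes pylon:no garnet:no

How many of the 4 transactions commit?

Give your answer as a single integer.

Answer: 0

Derivation:
tx27a: no from cobalt -> abort (commits=0)
tx34e: no from garnet -> abort (commits=0)
tx1d2: no from helix, pylon -> abort (commits=0)
tx180: no from pylon, garnet -> abort (commits=0)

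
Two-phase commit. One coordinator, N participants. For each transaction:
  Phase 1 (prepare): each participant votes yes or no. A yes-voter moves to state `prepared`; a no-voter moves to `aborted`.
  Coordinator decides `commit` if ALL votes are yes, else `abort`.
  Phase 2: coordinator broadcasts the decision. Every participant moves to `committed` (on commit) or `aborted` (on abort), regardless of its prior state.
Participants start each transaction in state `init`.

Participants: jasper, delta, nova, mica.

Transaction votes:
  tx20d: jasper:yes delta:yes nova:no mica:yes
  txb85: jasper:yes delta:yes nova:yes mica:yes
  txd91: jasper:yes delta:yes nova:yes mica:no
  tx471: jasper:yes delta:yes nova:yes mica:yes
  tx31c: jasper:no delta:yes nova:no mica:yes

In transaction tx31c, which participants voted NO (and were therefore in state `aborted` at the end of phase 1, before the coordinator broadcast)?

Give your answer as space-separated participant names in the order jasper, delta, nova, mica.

Txn tx31c phase 1: jasper no -> aborted; delta yes -> prepared; nova no -> aborted; mica yes -> prepared

Answer: jasper nova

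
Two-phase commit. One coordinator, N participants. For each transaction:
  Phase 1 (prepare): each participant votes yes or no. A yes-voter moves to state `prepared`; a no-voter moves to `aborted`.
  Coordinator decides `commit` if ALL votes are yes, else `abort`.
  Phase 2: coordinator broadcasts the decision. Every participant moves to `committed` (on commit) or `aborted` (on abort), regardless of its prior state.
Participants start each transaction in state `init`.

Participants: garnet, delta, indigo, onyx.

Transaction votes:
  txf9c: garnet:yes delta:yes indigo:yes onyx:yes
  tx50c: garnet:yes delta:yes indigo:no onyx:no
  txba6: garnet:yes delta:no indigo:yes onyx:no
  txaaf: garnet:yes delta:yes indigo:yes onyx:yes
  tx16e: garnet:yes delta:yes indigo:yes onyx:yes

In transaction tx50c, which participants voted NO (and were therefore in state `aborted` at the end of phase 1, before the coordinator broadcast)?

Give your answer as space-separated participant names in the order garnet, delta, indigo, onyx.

Answer: indigo onyx

Derivation:
Txn tx50c phase 1: garnet yes -> prepared; delta yes -> prepared; indigo no -> aborted; onyx no -> aborted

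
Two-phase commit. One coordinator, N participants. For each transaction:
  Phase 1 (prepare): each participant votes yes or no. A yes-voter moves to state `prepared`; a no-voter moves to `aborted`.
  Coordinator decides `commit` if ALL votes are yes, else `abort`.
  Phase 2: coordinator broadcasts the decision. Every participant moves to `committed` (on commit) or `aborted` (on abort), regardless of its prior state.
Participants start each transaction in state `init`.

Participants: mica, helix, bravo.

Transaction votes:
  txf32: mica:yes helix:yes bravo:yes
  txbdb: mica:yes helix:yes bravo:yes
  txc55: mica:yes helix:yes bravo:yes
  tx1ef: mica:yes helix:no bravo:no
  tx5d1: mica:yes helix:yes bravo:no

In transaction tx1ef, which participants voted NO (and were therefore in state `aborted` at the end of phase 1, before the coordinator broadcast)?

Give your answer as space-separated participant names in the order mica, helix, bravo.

Txn tx1ef phase 1: mica yes -> prepared; helix no -> aborted; bravo no -> aborted

Answer: helix bravo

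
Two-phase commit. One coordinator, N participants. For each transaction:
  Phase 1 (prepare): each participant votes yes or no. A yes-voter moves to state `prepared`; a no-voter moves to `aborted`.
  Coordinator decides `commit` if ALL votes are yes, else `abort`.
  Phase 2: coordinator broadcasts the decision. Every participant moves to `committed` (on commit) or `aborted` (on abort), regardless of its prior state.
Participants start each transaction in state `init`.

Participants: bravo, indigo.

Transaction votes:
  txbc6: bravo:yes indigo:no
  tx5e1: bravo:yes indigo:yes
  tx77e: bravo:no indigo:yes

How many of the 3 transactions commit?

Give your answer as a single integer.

Answer: 1

Derivation:
txbc6: no from indigo -> abort (commits=0)
tx5e1: all yes -> commit (commits=1)
tx77e: no from bravo -> abort (commits=1)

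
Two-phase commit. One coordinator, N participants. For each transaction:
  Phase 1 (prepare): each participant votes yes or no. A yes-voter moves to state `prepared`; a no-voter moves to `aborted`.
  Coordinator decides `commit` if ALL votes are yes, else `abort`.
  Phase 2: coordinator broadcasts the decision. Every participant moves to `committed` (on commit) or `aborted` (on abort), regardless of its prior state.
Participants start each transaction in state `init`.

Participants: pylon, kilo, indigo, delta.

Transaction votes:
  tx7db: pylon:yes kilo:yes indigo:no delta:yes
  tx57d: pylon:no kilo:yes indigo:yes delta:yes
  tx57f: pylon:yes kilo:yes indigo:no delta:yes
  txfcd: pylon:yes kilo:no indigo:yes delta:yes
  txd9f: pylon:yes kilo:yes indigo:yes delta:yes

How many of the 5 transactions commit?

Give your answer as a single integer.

tx7db: no from indigo -> abort (commits=0)
tx57d: no from pylon -> abort (commits=0)
tx57f: no from indigo -> abort (commits=0)
txfcd: no from kilo -> abort (commits=0)
txd9f: all yes -> commit (commits=1)

Answer: 1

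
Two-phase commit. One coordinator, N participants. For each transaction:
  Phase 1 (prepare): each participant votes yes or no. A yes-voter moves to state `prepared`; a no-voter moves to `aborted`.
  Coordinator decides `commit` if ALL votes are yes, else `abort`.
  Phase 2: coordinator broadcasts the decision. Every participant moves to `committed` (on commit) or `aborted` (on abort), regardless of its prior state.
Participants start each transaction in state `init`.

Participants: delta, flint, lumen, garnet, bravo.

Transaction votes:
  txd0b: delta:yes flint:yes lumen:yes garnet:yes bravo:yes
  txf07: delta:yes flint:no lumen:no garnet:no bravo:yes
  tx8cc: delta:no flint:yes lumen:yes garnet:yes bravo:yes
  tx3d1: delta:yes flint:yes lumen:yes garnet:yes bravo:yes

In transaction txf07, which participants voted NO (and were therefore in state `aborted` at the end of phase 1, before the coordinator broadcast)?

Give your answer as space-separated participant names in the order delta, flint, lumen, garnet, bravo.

Answer: flint lumen garnet

Derivation:
Txn txf07 phase 1: delta yes -> prepared; flint no -> aborted; lumen no -> aborted; garnet no -> aborted; bravo yes -> prepared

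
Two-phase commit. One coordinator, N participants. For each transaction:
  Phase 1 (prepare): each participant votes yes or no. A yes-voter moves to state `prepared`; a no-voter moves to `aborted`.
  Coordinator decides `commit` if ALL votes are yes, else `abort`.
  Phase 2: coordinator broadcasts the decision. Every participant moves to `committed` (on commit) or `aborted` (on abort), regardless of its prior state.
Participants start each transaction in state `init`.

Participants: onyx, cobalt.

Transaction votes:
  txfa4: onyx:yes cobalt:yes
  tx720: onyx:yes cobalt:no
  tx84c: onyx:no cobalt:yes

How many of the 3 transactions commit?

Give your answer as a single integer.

txfa4: all yes -> commit (commits=1)
tx720: no from cobalt -> abort (commits=1)
tx84c: no from onyx -> abort (commits=1)

Answer: 1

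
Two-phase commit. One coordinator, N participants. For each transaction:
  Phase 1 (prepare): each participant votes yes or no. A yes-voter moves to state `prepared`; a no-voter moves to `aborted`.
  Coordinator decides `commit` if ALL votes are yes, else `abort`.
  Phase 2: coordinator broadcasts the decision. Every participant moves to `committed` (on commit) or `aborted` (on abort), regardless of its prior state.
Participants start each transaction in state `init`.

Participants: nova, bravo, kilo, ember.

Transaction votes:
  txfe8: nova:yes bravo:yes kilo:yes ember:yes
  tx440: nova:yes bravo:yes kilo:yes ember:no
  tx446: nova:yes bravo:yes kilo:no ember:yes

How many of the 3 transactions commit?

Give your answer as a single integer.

Answer: 1

Derivation:
txfe8: all yes -> commit (commits=1)
tx440: no from ember -> abort (commits=1)
tx446: no from kilo -> abort (commits=1)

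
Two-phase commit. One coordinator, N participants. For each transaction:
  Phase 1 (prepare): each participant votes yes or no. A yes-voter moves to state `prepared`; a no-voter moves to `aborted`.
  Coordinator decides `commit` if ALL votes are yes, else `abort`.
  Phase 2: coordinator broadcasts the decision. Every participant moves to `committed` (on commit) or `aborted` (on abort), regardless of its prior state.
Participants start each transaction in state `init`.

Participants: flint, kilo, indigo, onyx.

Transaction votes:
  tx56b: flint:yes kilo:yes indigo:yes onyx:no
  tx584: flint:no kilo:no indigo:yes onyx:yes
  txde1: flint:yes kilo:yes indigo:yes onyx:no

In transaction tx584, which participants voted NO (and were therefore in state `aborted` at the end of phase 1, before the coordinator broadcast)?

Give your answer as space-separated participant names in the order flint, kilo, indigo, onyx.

Answer: flint kilo

Derivation:
Txn tx584 phase 1: flint no -> aborted; kilo no -> aborted; indigo yes -> prepared; onyx yes -> prepared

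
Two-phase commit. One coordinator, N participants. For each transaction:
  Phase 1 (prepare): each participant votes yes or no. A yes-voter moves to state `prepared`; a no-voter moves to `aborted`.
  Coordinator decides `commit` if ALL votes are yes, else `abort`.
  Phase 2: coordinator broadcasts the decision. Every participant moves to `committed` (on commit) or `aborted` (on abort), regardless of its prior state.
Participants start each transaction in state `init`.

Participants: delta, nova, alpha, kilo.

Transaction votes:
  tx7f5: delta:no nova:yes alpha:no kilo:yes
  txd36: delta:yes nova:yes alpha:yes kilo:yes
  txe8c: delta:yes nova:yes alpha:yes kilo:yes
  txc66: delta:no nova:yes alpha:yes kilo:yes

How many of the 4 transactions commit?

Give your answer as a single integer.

tx7f5: no from delta, alpha -> abort (commits=0)
txd36: all yes -> commit (commits=1)
txe8c: all yes -> commit (commits=2)
txc66: no from delta -> abort (commits=2)

Answer: 2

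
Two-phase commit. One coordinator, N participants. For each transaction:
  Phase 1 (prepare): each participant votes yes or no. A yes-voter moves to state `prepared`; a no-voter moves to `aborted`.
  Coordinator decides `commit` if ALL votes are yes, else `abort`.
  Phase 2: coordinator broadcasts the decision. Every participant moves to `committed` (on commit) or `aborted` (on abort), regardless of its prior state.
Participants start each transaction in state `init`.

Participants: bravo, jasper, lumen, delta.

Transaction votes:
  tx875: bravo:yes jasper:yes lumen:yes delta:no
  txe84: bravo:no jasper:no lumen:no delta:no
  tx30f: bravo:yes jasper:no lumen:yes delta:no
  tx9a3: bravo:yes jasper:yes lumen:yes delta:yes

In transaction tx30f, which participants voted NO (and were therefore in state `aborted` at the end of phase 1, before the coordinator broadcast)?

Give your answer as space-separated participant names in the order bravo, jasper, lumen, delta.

Txn tx30f phase 1: bravo yes -> prepared; jasper no -> aborted; lumen yes -> prepared; delta no -> aborted

Answer: jasper delta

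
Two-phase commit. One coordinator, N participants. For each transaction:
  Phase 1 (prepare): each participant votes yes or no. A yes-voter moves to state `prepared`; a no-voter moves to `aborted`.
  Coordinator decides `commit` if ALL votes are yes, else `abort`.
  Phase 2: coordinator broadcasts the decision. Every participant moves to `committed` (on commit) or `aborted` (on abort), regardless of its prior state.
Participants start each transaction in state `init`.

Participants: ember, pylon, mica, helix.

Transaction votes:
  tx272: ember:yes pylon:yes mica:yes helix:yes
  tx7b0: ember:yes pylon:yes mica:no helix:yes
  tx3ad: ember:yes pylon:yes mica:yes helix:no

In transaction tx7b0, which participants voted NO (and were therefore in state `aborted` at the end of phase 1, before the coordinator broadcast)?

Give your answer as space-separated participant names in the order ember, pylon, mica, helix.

Txn tx7b0 phase 1: ember yes -> prepared; pylon yes -> prepared; mica no -> aborted; helix yes -> prepared

Answer: mica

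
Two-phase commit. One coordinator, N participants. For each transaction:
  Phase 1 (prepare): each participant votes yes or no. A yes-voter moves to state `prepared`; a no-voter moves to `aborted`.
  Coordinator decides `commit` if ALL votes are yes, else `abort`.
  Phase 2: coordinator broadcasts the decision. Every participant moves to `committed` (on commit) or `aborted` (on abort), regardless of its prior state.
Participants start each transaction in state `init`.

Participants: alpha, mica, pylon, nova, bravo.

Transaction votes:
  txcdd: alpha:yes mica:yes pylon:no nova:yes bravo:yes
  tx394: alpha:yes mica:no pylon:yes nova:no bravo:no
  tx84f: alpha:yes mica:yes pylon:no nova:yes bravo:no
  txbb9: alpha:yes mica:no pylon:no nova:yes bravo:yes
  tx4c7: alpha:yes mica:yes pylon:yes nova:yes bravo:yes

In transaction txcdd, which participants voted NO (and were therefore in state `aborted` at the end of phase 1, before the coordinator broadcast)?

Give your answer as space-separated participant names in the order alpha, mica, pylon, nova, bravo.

Answer: pylon

Derivation:
Txn txcdd phase 1: alpha yes -> prepared; mica yes -> prepared; pylon no -> aborted; nova yes -> prepared; bravo yes -> prepared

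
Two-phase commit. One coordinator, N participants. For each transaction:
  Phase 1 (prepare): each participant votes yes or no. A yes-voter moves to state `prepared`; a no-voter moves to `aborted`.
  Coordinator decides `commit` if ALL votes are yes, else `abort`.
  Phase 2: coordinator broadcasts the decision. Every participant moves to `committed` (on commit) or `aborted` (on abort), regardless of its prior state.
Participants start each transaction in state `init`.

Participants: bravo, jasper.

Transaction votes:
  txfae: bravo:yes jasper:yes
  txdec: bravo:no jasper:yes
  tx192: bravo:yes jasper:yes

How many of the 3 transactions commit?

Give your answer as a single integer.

txfae: all yes -> commit (commits=1)
txdec: no from bravo -> abort (commits=1)
tx192: all yes -> commit (commits=2)

Answer: 2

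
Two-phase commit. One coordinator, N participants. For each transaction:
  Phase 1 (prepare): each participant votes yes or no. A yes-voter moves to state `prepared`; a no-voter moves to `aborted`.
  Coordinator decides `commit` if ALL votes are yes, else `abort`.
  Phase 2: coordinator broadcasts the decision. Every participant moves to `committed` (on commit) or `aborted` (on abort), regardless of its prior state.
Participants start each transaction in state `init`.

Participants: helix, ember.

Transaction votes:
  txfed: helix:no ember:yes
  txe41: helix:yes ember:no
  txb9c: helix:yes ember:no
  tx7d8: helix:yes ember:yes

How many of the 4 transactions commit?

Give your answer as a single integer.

txfed: no from helix -> abort (commits=0)
txe41: no from ember -> abort (commits=0)
txb9c: no from ember -> abort (commits=0)
tx7d8: all yes -> commit (commits=1)

Answer: 1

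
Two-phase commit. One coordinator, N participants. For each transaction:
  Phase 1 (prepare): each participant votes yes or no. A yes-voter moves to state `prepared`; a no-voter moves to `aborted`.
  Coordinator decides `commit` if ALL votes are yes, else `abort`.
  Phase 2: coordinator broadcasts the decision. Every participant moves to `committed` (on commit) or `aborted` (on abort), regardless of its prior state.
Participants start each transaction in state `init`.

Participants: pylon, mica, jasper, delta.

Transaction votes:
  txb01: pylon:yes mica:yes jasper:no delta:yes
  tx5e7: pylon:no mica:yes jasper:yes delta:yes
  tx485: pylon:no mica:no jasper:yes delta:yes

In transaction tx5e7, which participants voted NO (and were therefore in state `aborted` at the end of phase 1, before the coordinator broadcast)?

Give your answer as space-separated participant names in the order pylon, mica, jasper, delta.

Txn tx5e7 phase 1: pylon no -> aborted; mica yes -> prepared; jasper yes -> prepared; delta yes -> prepared

Answer: pylon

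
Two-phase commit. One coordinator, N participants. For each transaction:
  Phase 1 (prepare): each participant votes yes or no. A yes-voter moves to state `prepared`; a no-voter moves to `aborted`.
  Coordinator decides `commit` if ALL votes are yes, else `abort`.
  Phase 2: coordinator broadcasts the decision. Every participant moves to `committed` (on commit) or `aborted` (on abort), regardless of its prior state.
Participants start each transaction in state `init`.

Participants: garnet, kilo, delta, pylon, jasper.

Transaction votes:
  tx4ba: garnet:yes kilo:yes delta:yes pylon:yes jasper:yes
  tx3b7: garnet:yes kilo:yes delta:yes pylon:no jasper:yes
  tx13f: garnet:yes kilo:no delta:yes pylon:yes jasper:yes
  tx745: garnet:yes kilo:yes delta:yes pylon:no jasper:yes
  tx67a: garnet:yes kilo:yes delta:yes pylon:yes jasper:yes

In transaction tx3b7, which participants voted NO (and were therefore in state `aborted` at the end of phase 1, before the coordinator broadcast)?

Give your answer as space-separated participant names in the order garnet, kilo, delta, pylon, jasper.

Txn tx3b7 phase 1: garnet yes -> prepared; kilo yes -> prepared; delta yes -> prepared; pylon no -> aborted; jasper yes -> prepared

Answer: pylon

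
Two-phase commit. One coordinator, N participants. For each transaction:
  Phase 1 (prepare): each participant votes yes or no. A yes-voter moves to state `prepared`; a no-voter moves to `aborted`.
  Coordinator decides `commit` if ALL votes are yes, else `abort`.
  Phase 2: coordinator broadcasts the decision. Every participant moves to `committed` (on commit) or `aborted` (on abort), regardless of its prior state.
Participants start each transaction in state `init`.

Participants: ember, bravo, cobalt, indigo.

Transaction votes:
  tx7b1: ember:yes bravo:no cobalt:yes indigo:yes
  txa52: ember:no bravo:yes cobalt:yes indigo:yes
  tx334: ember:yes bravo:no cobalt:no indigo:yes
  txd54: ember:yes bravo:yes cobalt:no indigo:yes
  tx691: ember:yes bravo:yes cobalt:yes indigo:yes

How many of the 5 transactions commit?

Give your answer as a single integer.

Answer: 1

Derivation:
tx7b1: no from bravo -> abort (commits=0)
txa52: no from ember -> abort (commits=0)
tx334: no from bravo, cobalt -> abort (commits=0)
txd54: no from cobalt -> abort (commits=0)
tx691: all yes -> commit (commits=1)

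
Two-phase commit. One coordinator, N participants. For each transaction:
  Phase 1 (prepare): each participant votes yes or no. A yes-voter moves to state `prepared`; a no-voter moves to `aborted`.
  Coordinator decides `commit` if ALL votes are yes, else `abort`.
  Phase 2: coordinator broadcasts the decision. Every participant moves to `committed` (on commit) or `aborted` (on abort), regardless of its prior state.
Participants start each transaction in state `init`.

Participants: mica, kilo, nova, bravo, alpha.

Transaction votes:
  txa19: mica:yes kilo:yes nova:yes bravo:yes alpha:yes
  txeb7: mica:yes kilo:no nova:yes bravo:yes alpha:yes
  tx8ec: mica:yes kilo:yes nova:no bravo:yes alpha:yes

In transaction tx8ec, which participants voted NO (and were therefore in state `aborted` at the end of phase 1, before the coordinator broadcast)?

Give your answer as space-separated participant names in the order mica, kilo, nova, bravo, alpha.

Txn tx8ec phase 1: mica yes -> prepared; kilo yes -> prepared; nova no -> aborted; bravo yes -> prepared; alpha yes -> prepared

Answer: nova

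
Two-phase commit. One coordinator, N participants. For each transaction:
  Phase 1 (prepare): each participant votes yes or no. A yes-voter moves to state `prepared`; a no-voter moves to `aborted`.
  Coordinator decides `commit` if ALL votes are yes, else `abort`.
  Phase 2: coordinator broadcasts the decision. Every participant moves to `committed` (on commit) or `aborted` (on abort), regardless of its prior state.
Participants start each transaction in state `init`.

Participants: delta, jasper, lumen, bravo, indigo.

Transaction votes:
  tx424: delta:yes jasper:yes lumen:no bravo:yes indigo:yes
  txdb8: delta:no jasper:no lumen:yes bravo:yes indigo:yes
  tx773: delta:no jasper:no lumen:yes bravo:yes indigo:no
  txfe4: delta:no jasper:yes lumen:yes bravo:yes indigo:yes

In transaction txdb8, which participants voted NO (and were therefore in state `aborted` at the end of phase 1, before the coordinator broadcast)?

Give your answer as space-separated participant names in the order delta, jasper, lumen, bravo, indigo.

Txn txdb8 phase 1: delta no -> aborted; jasper no -> aborted; lumen yes -> prepared; bravo yes -> prepared; indigo yes -> prepared

Answer: delta jasper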